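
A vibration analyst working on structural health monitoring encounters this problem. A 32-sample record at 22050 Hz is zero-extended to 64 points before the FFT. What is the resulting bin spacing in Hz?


Frequency resolution after zero-padding:
N_padded = 32 * 2 = 64
df = fs / N_padded
   = 22050 / 64
   = 344.5312 Hz

344.5312 Hz


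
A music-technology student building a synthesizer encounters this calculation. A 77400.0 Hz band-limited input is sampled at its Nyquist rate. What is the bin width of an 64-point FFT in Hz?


Step 1 — Nyquist sampling rate:
fs = 2 * fmax = 2 * 77400.0 = 154800.0 Hz

Step 2 — DFT bin spacing:
df = fs / N = 154800.0 / 64 = 2418.75 Hz

2418.75 Hz


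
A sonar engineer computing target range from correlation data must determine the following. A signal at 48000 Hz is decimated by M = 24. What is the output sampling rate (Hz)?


Decimation reduces the sample rate:
fs_out = fs_in / M
       = 48000 / 24
       = 2000.0 Hz

2000.0 Hz


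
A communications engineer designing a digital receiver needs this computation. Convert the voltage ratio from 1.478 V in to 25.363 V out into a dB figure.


Voltage gain in dB:
G = 20 * log10(Vout / Vin)
  = 20 * log10(25.363 / 1.478)
  = 20 * log10(17.160352)
  = 20 * 1.234526
  = 24.69 dB

24.69 dB


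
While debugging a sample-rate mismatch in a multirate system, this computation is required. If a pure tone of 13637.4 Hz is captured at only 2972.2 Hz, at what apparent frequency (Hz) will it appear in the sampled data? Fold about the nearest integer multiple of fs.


Compute the nearest integer multiple of fs to the signal:
n = round(13637.4 / 2972.2) = 5
f_alias = |13637.4 - 5 * 2972.2|
        = |13637.4 - 14861.0|
        = 1223.6 Hz

1223.6


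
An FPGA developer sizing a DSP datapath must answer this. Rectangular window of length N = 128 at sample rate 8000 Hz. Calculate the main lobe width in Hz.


Main lobe width for a rectangular window:
Width = 2 * fs / N
      = 2 * 8000 / 128
      = 16000 / 128
      = 125.0 Hz

125.0 Hz


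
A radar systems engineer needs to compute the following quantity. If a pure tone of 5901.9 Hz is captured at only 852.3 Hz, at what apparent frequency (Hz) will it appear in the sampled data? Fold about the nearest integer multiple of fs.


Compute the nearest integer multiple of fs to the signal:
n = round(5901.9 / 852.3) = 7
f_alias = |5901.9 - 7 * 852.3|
        = |5901.9 - 5966.1|
        = 64.2 Hz

64.2


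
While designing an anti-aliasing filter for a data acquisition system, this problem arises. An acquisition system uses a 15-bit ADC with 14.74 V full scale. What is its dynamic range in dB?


Dynamic range from full-scale to LSB:
V_min = V_max / 2^bits = 14.74 / 2^15
DR = 20 * log10(V_max / V_min)
   = 20 * log10(2^15)
   = 20 * 15 * log10(2)
   = 90.31 dB

90.31 dB


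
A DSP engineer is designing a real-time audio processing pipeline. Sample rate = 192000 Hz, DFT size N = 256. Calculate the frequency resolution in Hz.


DFT frequency resolution:
df = fs / N
   = 192000 / 256
   = 750.0 Hz

750.0 Hz


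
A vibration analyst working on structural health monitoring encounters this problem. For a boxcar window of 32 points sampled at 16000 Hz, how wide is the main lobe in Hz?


Main lobe width for a rectangular window:
Width = 2 * fs / N
      = 2 * 16000 / 32
      = 32000 / 32
      = 1000.0 Hz

1000.0 Hz


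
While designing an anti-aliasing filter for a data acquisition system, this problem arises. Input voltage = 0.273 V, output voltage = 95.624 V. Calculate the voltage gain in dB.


Voltage gain in dB:
G = 20 * log10(Vout / Vin)
  = 20 * log10(95.624 / 0.273)
  = 20 * log10(350.271062)
  = 20 * 2.544404
  = 50.89 dB

50.89 dB


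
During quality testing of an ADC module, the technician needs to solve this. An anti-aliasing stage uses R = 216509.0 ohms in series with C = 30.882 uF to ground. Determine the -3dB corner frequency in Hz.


Cutoff frequency of a first-order RC filter:
fc = 1 / (2 * pi * R * C)
C = 30.882 uF = 3.0882e-05 F
fc = 1 / (2 * pi * 216509.0 * 3.0882e-05)
   = 1 / 42.010827990051
   = 0.023803 Hz

0.023803 Hz


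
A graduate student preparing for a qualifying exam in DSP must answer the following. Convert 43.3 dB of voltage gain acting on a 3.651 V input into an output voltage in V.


Output voltage from dB gain:
V_out = V_in * 10^(gain_dB / 20)
      = 3.651 * 10^(43.3 / 20)
      = 3.651 * 146.217717
      = 533.8409 V

533.8409 V


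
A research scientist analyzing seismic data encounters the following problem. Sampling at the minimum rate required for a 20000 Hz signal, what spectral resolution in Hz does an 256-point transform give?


Step 1 — Nyquist sampling rate:
fs = 2 * fmax = 2 * 20000 = 40000 Hz

Step 2 — DFT bin spacing:
df = fs / N = 40000 / 256 = 156.25 Hz

156.25 Hz


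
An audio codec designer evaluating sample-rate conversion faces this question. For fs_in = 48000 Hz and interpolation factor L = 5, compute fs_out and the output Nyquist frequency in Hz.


Step 1 — output sample rate after interpolation by L:
fs_out = L * fs_in = 5 * 48000 = 240000 Hz

Step 2 — Nyquist frequency of the output stream:
f_Nyq = fs_out / 2 = 240000 / 2 = 120000.0 Hz

fs_out = 240000 Hz; f_Nyquist = 120000.0 Hz


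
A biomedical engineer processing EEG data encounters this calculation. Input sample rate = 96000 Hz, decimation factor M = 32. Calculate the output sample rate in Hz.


Decimation reduces the sample rate:
fs_out = fs_in / M
       = 96000 / 32
       = 3000.0 Hz

3000.0 Hz


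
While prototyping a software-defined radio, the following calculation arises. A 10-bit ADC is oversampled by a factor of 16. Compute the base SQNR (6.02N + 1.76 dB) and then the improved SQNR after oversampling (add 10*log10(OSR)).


Step 1 — baseline SQNR at Nyquist:
SQNR_base = 6.02*N + 1.76
          = 6.02*10 + 1.76
          = 61.96 dB

Step 2 — oversampling processing gain:
G = 10*log10(OSR) = 10*log10(16) = 12.04 dB

Step 3 — total:
SQNR_total = 61.96 + 12.04 = 74.0 dB

Base SQNR = 61.96 dB; oversampled SQNR = 74.0 dB


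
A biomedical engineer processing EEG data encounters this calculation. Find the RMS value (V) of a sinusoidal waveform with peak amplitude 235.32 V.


RMS voltage for a sinusoidal waveform:
V_rms = V_peak / sqrt(2)
      = 235.32 / 1.414214
      = 166.396 V

166.396 V


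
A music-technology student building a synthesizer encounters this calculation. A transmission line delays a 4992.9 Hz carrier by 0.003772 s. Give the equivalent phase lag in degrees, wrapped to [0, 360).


Phase shift from frequency and time delay:
phi = 360 * f * t_delay
    = 360 * 4992.9 * 0.003772
    = 6779.96 degrees
    mod 360 = 299.96 degrees

299.96 degrees


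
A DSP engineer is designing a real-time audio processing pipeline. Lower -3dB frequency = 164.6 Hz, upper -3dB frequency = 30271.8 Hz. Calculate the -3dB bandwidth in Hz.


Bandwidth is the difference of -3dB frequencies:
BW = f_high - f_low
   = 30271.8 - 164.6
   = 30107.2 Hz

30107.2 Hz


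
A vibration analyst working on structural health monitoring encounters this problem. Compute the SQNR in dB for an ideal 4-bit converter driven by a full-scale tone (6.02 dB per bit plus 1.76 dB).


Theoretical SNR for a full-scale sinusoid:
SNR = 6.02 * N + 1.76
    = 6.02 * 4 + 1.76
    = 24.08 + 1.76
    = 25.84 dB

25.84 dB


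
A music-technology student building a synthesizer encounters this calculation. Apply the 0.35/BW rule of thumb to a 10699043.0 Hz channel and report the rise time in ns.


Rise time from bandwidth relationship:
tr = 0.35 / BW
   = 0.35 / 10699043.0
   = 3.271320622e-08 s
   = 32.7132 ns

32.7132 ns


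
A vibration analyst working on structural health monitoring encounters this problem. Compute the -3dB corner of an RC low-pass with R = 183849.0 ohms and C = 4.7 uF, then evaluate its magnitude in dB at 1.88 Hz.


Step 1 — cutoff frequency:
fc = 1 / (2*pi*R*C)
C = 4.7 uF = 4.7e-06 F
fc = 1 / (2*pi*183849.0*4.7e-06)
   = 0.184188 Hz

Step 2 — magnitude at f = 1.88 Hz:
|H(f)| = 1 / sqrt(1 + (f/fc)^2)
f/fc = 1.88 / 0.184188 = 10.206962
|H| = 1 / sqrt(1 + 104.182073) = 0.0975055
|H|_dB = 20*log10(0.0975055) = -20.22 dB

fc = 0.184188 Hz; |H(1.88 Hz)| = -20.22 dB


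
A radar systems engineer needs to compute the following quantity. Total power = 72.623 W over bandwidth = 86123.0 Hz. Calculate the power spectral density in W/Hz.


Power spectral density:
PSD = P / BW
    = 72.623 / 86123.0
    = 0.00084325 W/Hz

0.00084325 W/Hz


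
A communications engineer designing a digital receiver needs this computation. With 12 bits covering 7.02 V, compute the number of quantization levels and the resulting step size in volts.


Step 1 — number of quantization levels:
L = 2^N = 2^12 = 4096

Step 2 — LSB step size:
delta = Vfs / L
      = 7.02 / 4096
      = 0.00171387 V

Levels = 4096; step size = 0.00171387 V


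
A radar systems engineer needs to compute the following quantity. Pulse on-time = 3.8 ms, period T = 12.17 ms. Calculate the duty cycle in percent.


Duty cycle as a percentage:
DC = (t_on / T) * 100
   = (3.8 / 12.17) * 100
   = 0.312243 * 100
   = 31.22 %

31.22 %


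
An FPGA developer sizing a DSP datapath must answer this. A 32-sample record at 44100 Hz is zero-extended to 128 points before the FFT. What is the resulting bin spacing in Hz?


Frequency resolution after zero-padding:
N_padded = 32 * 4 = 128
df = fs / N_padded
   = 44100 / 128
   = 344.5312 Hz

344.5312 Hz


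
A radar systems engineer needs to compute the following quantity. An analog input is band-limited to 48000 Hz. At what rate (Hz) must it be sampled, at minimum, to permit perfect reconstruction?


The Nyquist rate is twice the maximum frequency component.
fs_min = 2 * fmax
      = 2 * 48000
      = 96000 Hz

96000


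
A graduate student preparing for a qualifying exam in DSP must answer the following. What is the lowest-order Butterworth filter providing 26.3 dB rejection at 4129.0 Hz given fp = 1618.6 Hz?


Butterworth filter order formula:
n = log10(10^(A/10) - 1) / (2 * log10(f_stop/f_pass))
10^(26.3/10) - 1 = 425.5795
f_stop/f_pass = 4129.0 / 1618.6 = 2.551
n = 3.232 -> ceil = 4

4


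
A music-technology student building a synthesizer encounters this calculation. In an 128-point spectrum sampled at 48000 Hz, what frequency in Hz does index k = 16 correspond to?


Frequency of DFT bin k:
f_k = k * fs / N
    = 16 * 48000 / 128
    = 768000 / 128
    = 6000.0 Hz

6000.0 Hz


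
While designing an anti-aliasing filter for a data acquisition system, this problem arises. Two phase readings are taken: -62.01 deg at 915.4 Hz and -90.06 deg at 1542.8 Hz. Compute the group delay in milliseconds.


Group delay from phase difference:
tau = -d(phi)/d(omega)
d(phi) = -28.05 deg = -0.489565 rad
d(omega) = 2*pi*(1542.8 - 915.4) = 3942.0705 rad/s
tau = -(-0.489565) / 3942.0705
    = 0.1242 ms

0.1242 ms


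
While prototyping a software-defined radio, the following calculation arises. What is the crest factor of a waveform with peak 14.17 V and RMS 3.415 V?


Crest factor is the ratio of peak to RMS:
CF = V_peak / V_rms
   = 14.17 / 3.415
   = 4.1493

4.1493


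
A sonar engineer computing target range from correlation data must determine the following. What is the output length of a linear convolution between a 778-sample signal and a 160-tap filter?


Linear convolution output length:
L = N + M - 1
  = 778 + 160 - 1
  = 937 samples

937


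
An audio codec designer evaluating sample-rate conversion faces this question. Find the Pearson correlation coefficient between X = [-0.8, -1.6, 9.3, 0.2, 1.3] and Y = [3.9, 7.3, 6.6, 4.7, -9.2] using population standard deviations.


Pearson correlation coefficient (population):
r = cov(X,Y) / (std(X) * std(Y))
Mean X = 1.68, Mean Y = 2.66
Cov(X,Y) = 2.6432
Std(X) = 3.932124, Std(Y) = 6.0566
r = 0.111

0.111


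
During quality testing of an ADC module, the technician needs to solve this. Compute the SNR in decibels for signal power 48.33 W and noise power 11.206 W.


SNR in decibels:
SNR = 10 * log10(Ps / Pn)
    = 10 * log10(48.33 / 11.206)
    = 10 * log10(4.3129)
    = 10 * 0.6348
    = 6.35 dB

6.35 dB


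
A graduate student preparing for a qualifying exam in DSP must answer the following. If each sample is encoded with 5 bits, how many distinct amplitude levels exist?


Number of quantization levels = 2^N
= 2^5
= 32

32


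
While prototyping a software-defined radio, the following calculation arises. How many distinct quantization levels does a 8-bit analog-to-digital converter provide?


Number of quantization levels = 2^N
= 2^8
= 256

256


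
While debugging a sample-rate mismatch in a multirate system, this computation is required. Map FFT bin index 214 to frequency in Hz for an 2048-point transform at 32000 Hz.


Frequency of DFT bin k:
f_k = k * fs / N
    = 214 * 32000 / 2048
    = 6848000 / 2048
    = 3343.75 Hz

3343.75 Hz


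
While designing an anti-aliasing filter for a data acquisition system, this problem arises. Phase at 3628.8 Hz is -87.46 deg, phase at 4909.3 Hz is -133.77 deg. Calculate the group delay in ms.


Group delay from phase difference:
tau = -d(phi)/d(omega)
d(phi) = -46.31 deg = -0.808262 rad
d(omega) = 2*pi*(4909.3 - 3628.8) = 8045.6188 rad/s
tau = -(-0.808262) / 8045.6188
    = 0.1005 ms

0.1005 ms


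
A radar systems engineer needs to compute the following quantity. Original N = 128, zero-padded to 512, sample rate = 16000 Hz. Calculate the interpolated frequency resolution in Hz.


Frequency resolution after zero-padding:
N_padded = 128 * 4 = 512
df = fs / N_padded
   = 16000 / 512
   = 31.25 Hz

31.25 Hz


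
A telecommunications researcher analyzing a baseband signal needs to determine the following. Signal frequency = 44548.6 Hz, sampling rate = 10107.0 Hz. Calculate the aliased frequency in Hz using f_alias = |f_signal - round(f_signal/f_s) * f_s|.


Compute the nearest integer multiple of fs to the signal:
n = round(44548.6 / 10107.0) = 4
f_alias = |44548.6 - 4 * 10107.0|
        = |44548.6 - 40428.0|
        = 4120.6 Hz

4120.6


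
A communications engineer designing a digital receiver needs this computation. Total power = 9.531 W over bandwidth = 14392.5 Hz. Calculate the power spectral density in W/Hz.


Power spectral density:
PSD = P / BW
    = 9.531 / 14392.5
    = 0.00066222 W/Hz

0.00066222 W/Hz


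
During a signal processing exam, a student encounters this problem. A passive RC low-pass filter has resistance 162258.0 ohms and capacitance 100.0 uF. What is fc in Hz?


Cutoff frequency of a first-order RC filter:
fc = 1 / (2 * pi * R * C)
C = 100.0 uF = 0.0001 F
fc = 1 / (2 * pi * 162258.0 * 0.0001)
   = 1 / 101.94970815723
   = 0.009809 Hz

0.009809 Hz


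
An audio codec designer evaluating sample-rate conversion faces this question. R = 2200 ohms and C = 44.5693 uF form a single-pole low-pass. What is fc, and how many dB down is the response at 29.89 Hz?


Step 1 — cutoff frequency:
fc = 1 / (2*pi*R*C)
C = 44.5693 uF = 4.45693e-05 F
fc = 1 / (2*pi*2200*4.45693e-05)
   = 1.62316 Hz

Step 2 — magnitude at f = 29.89 Hz:
|H(f)| = 1 / sqrt(1 + (f/fc)^2)
f/fc = 29.89 / 1.62316 = 18.414697
|H| = 1 / sqrt(1 + 339.101066) = 0.0542246
|H|_dB = 20*log10(0.0542246) = -25.32 dB

fc = 1.62316 Hz; |H(29.89 Hz)| = -25.32 dB


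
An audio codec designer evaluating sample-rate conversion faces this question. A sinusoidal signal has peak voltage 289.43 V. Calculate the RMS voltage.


RMS voltage for a sinusoidal waveform:
V_rms = V_peak / sqrt(2)
      = 289.43 / 1.414214
      = 204.658 V

204.658 V


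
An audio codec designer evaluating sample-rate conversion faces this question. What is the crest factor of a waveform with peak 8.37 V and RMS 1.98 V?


Crest factor is the ratio of peak to RMS:
CF = V_peak / V_rms
   = 8.37 / 1.98
   = 4.2273

4.2273


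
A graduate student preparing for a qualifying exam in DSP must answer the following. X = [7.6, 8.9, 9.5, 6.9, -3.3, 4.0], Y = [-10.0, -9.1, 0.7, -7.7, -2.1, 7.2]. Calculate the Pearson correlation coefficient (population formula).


Pearson correlation coefficient (population):
r = cov(X,Y) / (std(X) * std(Y))
Mean X = 5.6, Mean Y = -3.5
Cov(X,Y) = -8.356667
Std(X) = 4.350479, Std(Y) = 6.128349
r = -0.3134

-0.3134


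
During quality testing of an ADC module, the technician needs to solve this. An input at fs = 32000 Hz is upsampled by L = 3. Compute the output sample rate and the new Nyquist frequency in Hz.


Step 1 — output sample rate after interpolation by L:
fs_out = L * fs_in = 3 * 32000 = 96000 Hz

Step 2 — Nyquist frequency of the output stream:
f_Nyq = fs_out / 2 = 96000 / 2 = 48000.0 Hz

fs_out = 96000 Hz; f_Nyquist = 48000.0 Hz


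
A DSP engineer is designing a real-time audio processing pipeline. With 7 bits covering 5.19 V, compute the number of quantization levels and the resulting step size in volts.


Step 1 — number of quantization levels:
L = 2^N = 2^7 = 128

Step 2 — LSB step size:
delta = Vfs / L
      = 5.19 / 128
      = 0.04054688 V

Levels = 128; step size = 0.04054688 V


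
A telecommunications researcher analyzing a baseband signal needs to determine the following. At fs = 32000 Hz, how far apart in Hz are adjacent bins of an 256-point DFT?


DFT frequency resolution:
df = fs / N
   = 32000 / 256
   = 125.0 Hz

125.0 Hz


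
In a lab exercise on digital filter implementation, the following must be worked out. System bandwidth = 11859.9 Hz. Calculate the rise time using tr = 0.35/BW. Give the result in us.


Rise time from bandwidth relationship:
tr = 0.35 / BW
   = 0.35 / 11859.9
   = 2.951121004e-05 s
   = 29.5112 us

29.5112 us


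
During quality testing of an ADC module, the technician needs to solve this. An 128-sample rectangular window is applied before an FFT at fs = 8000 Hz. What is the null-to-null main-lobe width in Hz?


Main lobe width for a rectangular window:
Width = 2 * fs / N
      = 2 * 8000 / 128
      = 16000 / 128
      = 125.0 Hz

125.0 Hz


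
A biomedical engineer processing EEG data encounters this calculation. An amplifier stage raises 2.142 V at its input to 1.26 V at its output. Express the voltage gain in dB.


Voltage gain in dB:
G = 20 * log10(Vout / Vin)
  = 20 * log10(1.26 / 2.142)
  = 20 * log10(0.588235)
  = 20 * -0.230449
  = -4.61 dB

-4.61 dB


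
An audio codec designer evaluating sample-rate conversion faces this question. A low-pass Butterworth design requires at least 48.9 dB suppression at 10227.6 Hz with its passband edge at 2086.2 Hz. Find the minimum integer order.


Butterworth filter order formula:
n = log10(10^(A/10) - 1) / (2 * log10(f_stop/f_pass))
10^(48.9/10) - 1 = 77623.7117
f_stop/f_pass = 10227.6 / 2086.2 = 4.9025
n = 3.5413 -> ceil = 4

4


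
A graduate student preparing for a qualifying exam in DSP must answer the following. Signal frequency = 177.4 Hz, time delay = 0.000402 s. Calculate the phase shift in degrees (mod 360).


Phase shift from frequency and time delay:
phi = 360 * f * t_delay
    = 360 * 177.4 * 0.000402
    = 25.67 degrees
    mod 360 = 25.67 degrees

25.67 degrees


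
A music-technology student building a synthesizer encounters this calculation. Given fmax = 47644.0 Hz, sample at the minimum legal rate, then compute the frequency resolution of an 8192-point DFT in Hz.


Step 1 — Nyquist sampling rate:
fs = 2 * fmax = 2 * 47644.0 = 95288.0 Hz

Step 2 — DFT bin spacing:
df = fs / N = 95288.0 / 8192 = 11.6318 Hz

11.6318 Hz


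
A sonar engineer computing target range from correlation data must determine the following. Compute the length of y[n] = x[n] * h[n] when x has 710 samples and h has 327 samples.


Linear convolution output length:
L = N + M - 1
  = 710 + 327 - 1
  = 1036 samples

1036


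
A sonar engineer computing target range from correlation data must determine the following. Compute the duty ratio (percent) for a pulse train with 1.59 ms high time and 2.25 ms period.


Duty cycle as a percentage:
DC = (t_on / T) * 100
   = (1.59 / 2.25) * 100
   = 0.706667 * 100
   = 70.67 %

70.67 %


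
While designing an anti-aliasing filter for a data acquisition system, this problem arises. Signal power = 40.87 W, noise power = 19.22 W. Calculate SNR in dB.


SNR in decibels:
SNR = 10 * log10(Ps / Pn)
    = 10 * log10(40.87 / 19.22)
    = 10 * log10(2.1264)
    = 10 * 0.3277
    = 3.28 dB

3.28 dB


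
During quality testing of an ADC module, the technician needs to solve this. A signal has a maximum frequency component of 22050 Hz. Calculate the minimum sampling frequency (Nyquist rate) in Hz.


The Nyquist rate is twice the maximum frequency component.
fs_min = 2 * fmax
      = 2 * 22050
      = 44100 Hz

44100


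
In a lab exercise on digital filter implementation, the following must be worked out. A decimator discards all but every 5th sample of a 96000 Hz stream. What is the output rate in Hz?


Decimation reduces the sample rate:
fs_out = fs_in / M
       = 96000 / 5
       = 19200.0 Hz

19200.0 Hz


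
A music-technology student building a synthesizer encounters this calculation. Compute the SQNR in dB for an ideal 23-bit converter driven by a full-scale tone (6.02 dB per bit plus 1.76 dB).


Theoretical SNR for a full-scale sinusoid:
SNR = 6.02 * N + 1.76
    = 6.02 * 23 + 1.76
    = 138.46 + 1.76
    = 140.22 dB

140.22 dB


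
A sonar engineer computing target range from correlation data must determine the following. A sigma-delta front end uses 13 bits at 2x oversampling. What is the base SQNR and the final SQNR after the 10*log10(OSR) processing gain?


Step 1 — baseline SQNR at Nyquist:
SQNR_base = 6.02*N + 1.76
          = 6.02*13 + 1.76
          = 80.02 dB

Step 2 — oversampling processing gain:
G = 10*log10(OSR) = 10*log10(2) = 3.01 dB

Step 3 — total:
SQNR_total = 80.02 + 3.01 = 83.03 dB

Base SQNR = 80.02 dB; oversampled SQNR = 83.03 dB


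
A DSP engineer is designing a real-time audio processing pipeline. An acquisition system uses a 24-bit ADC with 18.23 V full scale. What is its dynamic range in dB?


Dynamic range from full-scale to LSB:
V_min = V_max / 2^bits = 18.23 / 2^24
DR = 20 * log10(V_max / V_min)
   = 20 * log10(2^24)
   = 20 * 24 * log10(2)
   = 144.49 dB

144.49 dB


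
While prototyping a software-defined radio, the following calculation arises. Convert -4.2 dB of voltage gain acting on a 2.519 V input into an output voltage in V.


Output voltage from dB gain:
V_out = V_in * 10^(gain_dB / 20)
      = 2.519 * 10^(-4.2 / 20)
      = 2.519 * 0.616595
      = 1.5532 V

1.5532 V


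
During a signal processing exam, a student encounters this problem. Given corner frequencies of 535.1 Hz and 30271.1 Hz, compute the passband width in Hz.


Bandwidth is the difference of -3dB frequencies:
BW = f_high - f_low
   = 30271.1 - 535.1
   = 29736.0 Hz

29736.0 Hz


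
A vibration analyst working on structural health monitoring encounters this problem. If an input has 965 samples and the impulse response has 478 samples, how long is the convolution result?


Linear convolution output length:
L = N + M - 1
  = 965 + 478 - 1
  = 1442 samples

1442


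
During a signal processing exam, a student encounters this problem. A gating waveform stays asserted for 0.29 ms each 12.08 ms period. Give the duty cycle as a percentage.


Duty cycle as a percentage:
DC = (t_on / T) * 100
   = (0.29 / 12.08) * 100
   = 0.024007 * 100
   = 2.4 %

2.4 %


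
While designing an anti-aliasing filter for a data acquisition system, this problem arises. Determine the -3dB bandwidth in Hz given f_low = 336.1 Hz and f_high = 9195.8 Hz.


Bandwidth is the difference of -3dB frequencies:
BW = f_high - f_low
   = 9195.8 - 336.1
   = 8859.7 Hz

8859.7 Hz


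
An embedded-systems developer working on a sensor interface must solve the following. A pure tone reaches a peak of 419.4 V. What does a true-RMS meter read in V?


RMS voltage for a sinusoidal waveform:
V_rms = V_peak / sqrt(2)
      = 419.4 / 1.414214
      = 296.561 V

296.561 V


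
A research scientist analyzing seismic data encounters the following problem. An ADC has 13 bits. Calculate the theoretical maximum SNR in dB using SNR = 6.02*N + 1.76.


Theoretical SNR for a full-scale sinusoid:
SNR = 6.02 * N + 1.76
    = 6.02 * 13 + 1.76
    = 78.26 + 1.76
    = 80.02 dB

80.02 dB


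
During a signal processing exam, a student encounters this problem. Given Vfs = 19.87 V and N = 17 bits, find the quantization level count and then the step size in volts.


Step 1 — number of quantization levels:
L = 2^N = 2^17 = 131072

Step 2 — LSB step size:
delta = Vfs / L
      = 19.87 / 131072
      = 0.0001516 V

Levels = 131072; step size = 0.0001516 V


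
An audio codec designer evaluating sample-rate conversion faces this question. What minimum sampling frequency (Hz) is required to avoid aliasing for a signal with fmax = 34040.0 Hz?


The Nyquist rate is twice the maximum frequency component.
fs_min = 2 * fmax
      = 2 * 34040.0
      = 68080.0 Hz

68080.0


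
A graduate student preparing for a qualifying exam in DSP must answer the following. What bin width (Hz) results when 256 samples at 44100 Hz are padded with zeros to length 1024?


Frequency resolution after zero-padding:
N_padded = 256 * 4 = 1024
df = fs / N_padded
   = 44100 / 1024
   = 43.0664 Hz

43.0664 Hz


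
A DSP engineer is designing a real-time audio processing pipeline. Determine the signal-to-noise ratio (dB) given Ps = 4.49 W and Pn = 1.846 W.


SNR in decibels:
SNR = 10 * log10(Ps / Pn)
    = 10 * log10(4.49 / 1.846)
    = 10 * log10(2.4323)
    = 10 * 0.386
    = 3.86 dB

3.86 dB


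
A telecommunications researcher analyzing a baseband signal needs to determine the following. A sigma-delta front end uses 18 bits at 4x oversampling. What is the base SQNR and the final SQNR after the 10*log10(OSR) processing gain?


Step 1 — baseline SQNR at Nyquist:
SQNR_base = 6.02*N + 1.76
          = 6.02*18 + 1.76
          = 110.12 dB

Step 2 — oversampling processing gain:
G = 10*log10(OSR) = 10*log10(4) = 6.02 dB

Step 3 — total:
SQNR_total = 110.12 + 6.02 = 116.14 dB

Base SQNR = 110.12 dB; oversampled SQNR = 116.14 dB


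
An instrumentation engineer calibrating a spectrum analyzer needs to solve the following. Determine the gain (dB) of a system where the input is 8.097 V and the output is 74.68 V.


Voltage gain in dB:
G = 20 * log10(Vout / Vin)
  = 20 * log10(74.68 / 8.097)
  = 20 * log10(9.223169)
  = 20 * 0.96488
  = 19.3 dB

19.3 dB


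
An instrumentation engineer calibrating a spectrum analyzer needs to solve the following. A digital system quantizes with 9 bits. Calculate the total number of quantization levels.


Number of quantization levels = 2^N
= 2^9
= 512

512


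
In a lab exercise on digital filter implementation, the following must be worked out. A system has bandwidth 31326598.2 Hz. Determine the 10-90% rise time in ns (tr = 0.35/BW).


Rise time from bandwidth relationship:
tr = 0.35 / BW
   = 0.35 / 31326598.2
   = 1.117261433e-08 s
   = 11.1726 ns

11.1726 ns


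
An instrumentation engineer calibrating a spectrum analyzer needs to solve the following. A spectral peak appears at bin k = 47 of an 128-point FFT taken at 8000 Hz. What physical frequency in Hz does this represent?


Frequency of DFT bin k:
f_k = k * fs / N
    = 47 * 8000 / 128
    = 376000 / 128
    = 2937.5 Hz

2937.5 Hz


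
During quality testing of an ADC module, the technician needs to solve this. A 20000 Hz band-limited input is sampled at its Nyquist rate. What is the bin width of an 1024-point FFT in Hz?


Step 1 — Nyquist sampling rate:
fs = 2 * fmax = 2 * 20000 = 40000 Hz

Step 2 — DFT bin spacing:
df = fs / N = 40000 / 1024 = 39.0625 Hz

39.0625 Hz


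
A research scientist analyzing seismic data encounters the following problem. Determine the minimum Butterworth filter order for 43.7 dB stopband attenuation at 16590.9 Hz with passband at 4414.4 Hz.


Butterworth filter order formula:
n = log10(10^(A/10) - 1) / (2 * log10(f_stop/f_pass))
10^(43.7/10) - 1 = 23441.2882
f_stop/f_pass = 16590.9 / 4414.4 = 3.7584
n = 3.8 -> ceil = 4

4


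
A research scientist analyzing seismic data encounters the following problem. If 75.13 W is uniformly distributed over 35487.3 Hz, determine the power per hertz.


Power spectral density:
PSD = P / BW
    = 75.13 / 35487.3
    = 0.0021171 W/Hz

0.0021171 W/Hz


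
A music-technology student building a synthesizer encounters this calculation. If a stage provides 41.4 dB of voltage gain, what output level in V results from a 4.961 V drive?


Output voltage from dB gain:
V_out = V_in * 10^(gain_dB / 20)
      = 4.961 * 10^(41.4 / 20)
      = 4.961 * 117.489755
      = 582.8667 V

582.8667 V


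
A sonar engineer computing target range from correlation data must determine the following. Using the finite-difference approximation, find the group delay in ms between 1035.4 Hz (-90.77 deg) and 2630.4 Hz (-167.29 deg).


Group delay from phase difference:
tau = -d(phi)/d(omega)
d(phi) = -76.52 deg = -1.335526 rad
d(omega) = 2*pi*(2630.4 - 1035.4) = 10021.6806 rad/s
tau = -(-1.335526) / 10021.6806
    = 0.1333 ms

0.1333 ms


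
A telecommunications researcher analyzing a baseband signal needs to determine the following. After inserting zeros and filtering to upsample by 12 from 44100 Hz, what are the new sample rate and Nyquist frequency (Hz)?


Step 1 — output sample rate after interpolation by L:
fs_out = L * fs_in = 12 * 44100 = 529200 Hz

Step 2 — Nyquist frequency of the output stream:
f_Nyq = fs_out / 2 = 529200 / 2 = 264600.0 Hz

fs_out = 529200 Hz; f_Nyquist = 264600.0 Hz


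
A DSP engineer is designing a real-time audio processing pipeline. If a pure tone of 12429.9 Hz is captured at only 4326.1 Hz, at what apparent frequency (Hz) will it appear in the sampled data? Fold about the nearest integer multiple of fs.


Compute the nearest integer multiple of fs to the signal:
n = round(12429.9 / 4326.1) = 3
f_alias = |12429.9 - 3 * 4326.1|
        = |12429.9 - 12978.3|
        = 548.4 Hz

548.4


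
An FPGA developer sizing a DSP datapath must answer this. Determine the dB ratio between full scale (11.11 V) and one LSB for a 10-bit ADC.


Dynamic range from full-scale to LSB:
V_min = V_max / 2^bits = 11.11 / 2^10
DR = 20 * log10(V_max / V_min)
   = 20 * log10(2^10)
   = 20 * 10 * log10(2)
   = 60.21 dB

60.21 dB


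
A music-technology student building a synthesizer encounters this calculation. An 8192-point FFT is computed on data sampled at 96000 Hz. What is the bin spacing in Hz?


DFT frequency resolution:
df = fs / N
   = 96000 / 8192
   = 11.7188 Hz

11.7188 Hz


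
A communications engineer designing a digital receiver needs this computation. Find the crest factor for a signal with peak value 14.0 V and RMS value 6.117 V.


Crest factor is the ratio of peak to RMS:
CF = V_peak / V_rms
   = 14.0 / 6.117
   = 2.2887

2.2887


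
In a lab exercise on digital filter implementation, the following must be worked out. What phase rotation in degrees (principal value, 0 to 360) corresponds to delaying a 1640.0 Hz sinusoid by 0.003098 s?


Phase shift from frequency and time delay:
phi = 360 * f * t_delay
    = 360 * 1640.0 * 0.003098
    = 1829.06 degrees
    mod 360 = 29.06 degrees

29.06 degrees


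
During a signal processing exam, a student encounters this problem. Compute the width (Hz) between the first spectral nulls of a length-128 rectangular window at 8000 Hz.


Main lobe width for a rectangular window:
Width = 2 * fs / N
      = 2 * 8000 / 128
      = 16000 / 128
      = 125.0 Hz

125.0 Hz


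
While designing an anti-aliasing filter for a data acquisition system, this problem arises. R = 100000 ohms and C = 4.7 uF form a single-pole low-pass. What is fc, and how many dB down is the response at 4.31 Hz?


Step 1 — cutoff frequency:
fc = 1 / (2*pi*R*C)
C = 4.7 uF = 4.7e-06 F
fc = 1 / (2*pi*100000*4.7e-06)
   = 0.338628 Hz

Step 2 — magnitude at f = 4.31 Hz:
|H(f)| = 1 / sqrt(1 + (f/fc)^2)
f/fc = 4.31 / 0.338628 = 12.727831
|H| = 1 / sqrt(1 + 161.997682) = 0.0783266
|H|_dB = 20*log10(0.0783266) = -22.12 dB

fc = 0.338628 Hz; |H(4.31 Hz)| = -22.12 dB


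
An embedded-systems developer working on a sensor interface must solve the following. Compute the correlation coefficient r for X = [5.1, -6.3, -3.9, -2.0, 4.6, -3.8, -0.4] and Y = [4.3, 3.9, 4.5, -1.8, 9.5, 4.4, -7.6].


Pearson correlation coefficient (population):
r = cov(X,Y) / (std(X) * std(Y))
Mean X = -0.9571, Mean Y = 2.4571
Cov(X,Y) = 4.270408
Std(X) = 4.040105, Std(Y) = 5.10318
r = 0.2071

0.2071


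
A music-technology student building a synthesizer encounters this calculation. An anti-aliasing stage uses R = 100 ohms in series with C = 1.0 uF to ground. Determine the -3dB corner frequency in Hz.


Cutoff frequency of a first-order RC filter:
fc = 1 / (2 * pi * R * C)
C = 1.0 uF = 1e-06 F
fc = 1 / (2 * pi * 100 * 1e-06)
   = 1 / 0.00062831853071796
   = 1591.549431 Hz

1591.549431 Hz


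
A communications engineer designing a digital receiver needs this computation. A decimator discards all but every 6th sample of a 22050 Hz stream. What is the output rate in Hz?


Decimation reduces the sample rate:
fs_out = fs_in / M
       = 22050 / 6
       = 3675.0 Hz

3675.0 Hz


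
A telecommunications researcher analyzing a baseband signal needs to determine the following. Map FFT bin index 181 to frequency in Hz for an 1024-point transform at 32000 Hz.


Frequency of DFT bin k:
f_k = k * fs / N
    = 181 * 32000 / 1024
    = 5792000 / 1024
    = 5656.25 Hz

5656.25 Hz


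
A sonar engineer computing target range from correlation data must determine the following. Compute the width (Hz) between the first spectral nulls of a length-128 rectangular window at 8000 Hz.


Main lobe width for a rectangular window:
Width = 2 * fs / N
      = 2 * 8000 / 128
      = 16000 / 128
      = 125.0 Hz

125.0 Hz


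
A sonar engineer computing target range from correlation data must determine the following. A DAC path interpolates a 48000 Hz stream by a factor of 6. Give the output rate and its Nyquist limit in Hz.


Step 1 — output sample rate after interpolation by L:
fs_out = L * fs_in = 6 * 48000 = 288000 Hz

Step 2 — Nyquist frequency of the output stream:
f_Nyq = fs_out / 2 = 288000 / 2 = 144000.0 Hz

fs_out = 288000 Hz; f_Nyquist = 144000.0 Hz


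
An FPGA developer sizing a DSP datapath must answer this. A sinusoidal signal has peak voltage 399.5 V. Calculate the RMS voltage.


RMS voltage for a sinusoidal waveform:
V_rms = V_peak / sqrt(2)
      = 399.5 / 1.414214
      = 282.489 V

282.489 V


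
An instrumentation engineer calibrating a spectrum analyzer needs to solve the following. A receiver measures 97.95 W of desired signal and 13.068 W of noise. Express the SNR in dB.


SNR in decibels:
SNR = 10 * log10(Ps / Pn)
    = 10 * log10(97.95 / 13.068)
    = 10 * log10(7.4954)
    = 10 * 0.8748
    = 8.75 dB

8.75 dB


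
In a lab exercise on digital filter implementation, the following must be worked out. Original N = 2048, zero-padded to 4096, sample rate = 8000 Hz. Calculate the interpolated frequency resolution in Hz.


Frequency resolution after zero-padding:
N_padded = 2048 * 2 = 4096
df = fs / N_padded
   = 8000 / 4096
   = 1.9531 Hz

1.9531 Hz


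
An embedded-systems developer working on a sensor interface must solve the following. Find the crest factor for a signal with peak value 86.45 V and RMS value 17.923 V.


Crest factor is the ratio of peak to RMS:
CF = V_peak / V_rms
   = 86.45 / 17.923
   = 4.8234

4.8234


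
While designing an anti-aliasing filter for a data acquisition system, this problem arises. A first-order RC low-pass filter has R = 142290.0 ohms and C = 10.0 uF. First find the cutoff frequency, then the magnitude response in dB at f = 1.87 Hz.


Step 1 — cutoff frequency:
fc = 1 / (2*pi*R*C)
C = 10.0 uF = 1e-05 F
fc = 1 / (2*pi*142290.0*1e-05)
   = 0.111853 Hz

Step 2 — magnitude at f = 1.87 Hz:
|H(f)| = 1 / sqrt(1 + (f/fc)^2)
f/fc = 1.87 / 0.111853 = 16.718371
|H| = 1 / sqrt(1 + 279.503929) = 0.0597077
|H|_dB = 20*log10(0.0597077) = -24.48 dB

fc = 0.111853 Hz; |H(1.87 Hz)| = -24.48 dB


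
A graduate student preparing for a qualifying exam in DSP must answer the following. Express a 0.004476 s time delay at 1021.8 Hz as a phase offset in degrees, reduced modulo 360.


Phase shift from frequency and time delay:
phi = 360 * f * t_delay
    = 360 * 1021.8 * 0.004476
    = 1646.49 degrees
    mod 360 = 206.49 degrees

206.49 degrees


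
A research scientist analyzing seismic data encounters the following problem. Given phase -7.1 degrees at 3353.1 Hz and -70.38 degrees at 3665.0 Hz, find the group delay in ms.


Group delay from phase difference:
tau = -d(phi)/d(omega)
d(phi) = -63.28 deg = -1.104444 rad
d(omega) = 2*pi*(3665.0 - 3353.1) = 1959.7255 rad/s
tau = -(-1.104444) / 1959.7255
    = 0.5636 ms

0.5636 ms


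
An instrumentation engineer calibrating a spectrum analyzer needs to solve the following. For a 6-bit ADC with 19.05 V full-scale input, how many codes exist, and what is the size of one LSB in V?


Step 1 — number of quantization levels:
L = 2^N = 2^6 = 64

Step 2 — LSB step size:
delta = Vfs / L
      = 19.05 / 64
      = 0.29765625 V

Levels = 64; step size = 0.29765625 V


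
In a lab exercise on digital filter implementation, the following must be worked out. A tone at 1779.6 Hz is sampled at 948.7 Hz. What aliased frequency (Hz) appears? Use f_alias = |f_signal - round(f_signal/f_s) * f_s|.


Compute the nearest integer multiple of fs to the signal:
n = round(1779.6 / 948.7) = 2
f_alias = |1779.6 - 2 * 948.7|
        = |1779.6 - 1897.4|
        = 117.8 Hz

117.8


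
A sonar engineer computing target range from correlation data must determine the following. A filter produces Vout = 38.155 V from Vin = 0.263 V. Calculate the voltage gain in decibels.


Voltage gain in dB:
G = 20 * log10(Vout / Vin)
  = 20 * log10(38.155 / 0.263)
  = 20 * log10(145.076046)
  = 20 * 2.161596
  = 43.23 dB

43.23 dB


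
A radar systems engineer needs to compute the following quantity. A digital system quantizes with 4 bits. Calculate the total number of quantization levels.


Number of quantization levels = 2^N
= 2^4
= 16

16


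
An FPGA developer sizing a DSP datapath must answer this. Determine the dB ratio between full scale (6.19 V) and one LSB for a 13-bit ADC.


Dynamic range from full-scale to LSB:
V_min = V_max / 2^bits = 6.19 / 2^13
DR = 20 * log10(V_max / V_min)
   = 20 * log10(2^13)
   = 20 * 13 * log10(2)
   = 78.27 dB

78.27 dB


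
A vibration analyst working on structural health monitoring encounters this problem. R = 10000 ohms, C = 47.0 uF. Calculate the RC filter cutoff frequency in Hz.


Cutoff frequency of a first-order RC filter:
fc = 1 / (2 * pi * R * C)
C = 47.0 uF = 4.7e-05 F
fc = 1 / (2 * pi * 10000 * 4.7e-05)
   = 1 / 2.9530970943744
   = 0.338628 Hz

0.338628 Hz


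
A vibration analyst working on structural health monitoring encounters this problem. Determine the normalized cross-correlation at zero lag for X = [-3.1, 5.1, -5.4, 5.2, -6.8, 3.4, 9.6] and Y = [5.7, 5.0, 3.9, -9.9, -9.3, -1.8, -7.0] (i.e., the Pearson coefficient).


Pearson correlation coefficient (population):
r = cov(X,Y) / (std(X) * std(Y))
Mean X = 1.1429, Mean Y = -1.9143
Cov(X,Y) = -8.496531
Std(X) = 5.764883, Std(Y) = 6.367199
r = -0.2315

-0.2315


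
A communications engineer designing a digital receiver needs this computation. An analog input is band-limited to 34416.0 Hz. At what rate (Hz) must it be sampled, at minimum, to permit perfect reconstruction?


The Nyquist rate is twice the maximum frequency component.
fs_min = 2 * fmax
      = 2 * 34416.0
      = 68832.0 Hz

68832.0
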